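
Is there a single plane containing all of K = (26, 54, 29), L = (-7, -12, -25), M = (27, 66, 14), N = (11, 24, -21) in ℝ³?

No

The four points are coplanar iff the 3×3 determinant with rows KL, KM, KN is zero.
Rows: (-33, -66, -54), (1, 12, -15), (-15, -30, -50).
Expanding along the first row: (-33)(-1050) − (-66)(-275) + (-54)(150) = 8400.
Nonzero ⇒ not coplanar.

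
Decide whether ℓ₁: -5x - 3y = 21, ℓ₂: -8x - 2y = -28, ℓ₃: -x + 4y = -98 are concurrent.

Intersecting ℓ₁ and ℓ₂: solving the 2×2 system gives (x, y) = (9, -22).
Substitute into ℓ₃: (-1)(9) + (4)(-22) = -97.
But ℓ₃ requires -98 ≠ -97, so the three lines have no common point.

No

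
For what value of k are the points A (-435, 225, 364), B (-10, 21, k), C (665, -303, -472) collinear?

41

Collinearity requires AB × AC = 0; each component is linear in k.
The x-component gives (528)k + (-21648) = 0, so k = 41.
The remaining components then also vanish.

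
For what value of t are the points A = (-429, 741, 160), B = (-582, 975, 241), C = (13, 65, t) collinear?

-74

Collinearity requires AB × AC = 0; each component is linear in t.
The x-component gives (234)t + (17316) = 0, so t = -74.
The remaining components then also vanish.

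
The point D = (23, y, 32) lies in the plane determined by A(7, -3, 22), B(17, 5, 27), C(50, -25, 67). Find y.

A normal to the plane is n = AB × AC = (470, -235, -564).
D lies in the plane iff n · AD = 0.
This gives (-235)y + (1175) = 0, so y = 5.

5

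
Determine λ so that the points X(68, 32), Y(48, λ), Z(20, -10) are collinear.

29/2

The three points are collinear iff det[XY; XZ] = 0.
This determinant is linear in λ: (48)λ + (-696) = 0, so λ = 29/2.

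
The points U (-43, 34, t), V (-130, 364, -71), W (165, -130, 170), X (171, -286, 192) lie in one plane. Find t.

Coplanarity ⇔ det[UV; UW; UX] = 0.
Expanding, this is linear in t: (43056)t + (-932880) = 0.
So t = 65/3.

65/3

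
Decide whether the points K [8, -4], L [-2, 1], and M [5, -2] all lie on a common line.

KL = (-10, 5), KM = (-3, 2).
det[KL; KM] = (-10)(2) − (5)(-3) = -5.
The determinant is nonzero, so they are not collinear.

No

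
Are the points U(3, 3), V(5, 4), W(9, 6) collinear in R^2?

UV = (2, 1), UW = (6, 3).
Checking proportionality: UW = 3·UV, so the vectors are parallel and the points are collinear.

Yes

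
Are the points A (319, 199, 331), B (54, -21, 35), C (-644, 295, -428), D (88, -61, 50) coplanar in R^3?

No

The four points are coplanar iff the 3×3 determinant with rows AB, AC, AD is zero.
Rows: (-265, -220, -296), (-963, 96, -759), (-231, -260, -281).
Expanding along the first row: (-265)(-224316) − (-220)(95274) + (-296)(272556) = -272556.
Nonzero ⇒ not coplanar.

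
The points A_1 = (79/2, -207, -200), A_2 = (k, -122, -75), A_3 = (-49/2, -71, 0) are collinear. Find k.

Collinearity requires A_1A_2 × A_1A_3 = 0; each component is linear in k.
The y-component gives (-200)k + (-100) = 0, so k = -1/2.
The remaining components then also vanish.

-1/2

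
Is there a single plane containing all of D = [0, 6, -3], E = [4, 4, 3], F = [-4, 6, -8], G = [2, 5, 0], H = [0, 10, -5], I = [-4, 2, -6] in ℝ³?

Yes

The plane through D, E, F has normal n = DE × DF = (10, -4, -8) and equation n·P = 0.
Checking the remaining points: n·G = 0, n·H = 0, n·I = 0.
All equal 0, so all 6 points lie in one plane.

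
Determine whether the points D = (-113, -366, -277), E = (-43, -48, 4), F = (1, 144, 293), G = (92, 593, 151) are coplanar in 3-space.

A normal to the plane through D, E, F is n = DE × DF = (37950, -7866, -552).
The plane has equation n·P = -1256490. For G: n·G = -1256490.
Equal, so G lies in the plane and all four are coplanar.

Yes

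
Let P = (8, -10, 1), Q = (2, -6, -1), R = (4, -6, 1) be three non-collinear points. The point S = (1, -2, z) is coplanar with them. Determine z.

Coplanarity requires PQ · (PR × PS) = 0.
PQ = (-6, 4, -2), PR = (-4, 4, 0); the triple product is linear in z with coefficient -8 and constant term 16.
Setting it to zero: z = 2.

2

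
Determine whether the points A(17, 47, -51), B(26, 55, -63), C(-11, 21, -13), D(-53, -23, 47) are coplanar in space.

Yes

A normal to the plane through A, B, C is n = AB × AC = (-8, -6, -10).
The plane has equation n·P = 92. For D: n·D = 92.
Equal, so D lies in the plane and all four are coplanar.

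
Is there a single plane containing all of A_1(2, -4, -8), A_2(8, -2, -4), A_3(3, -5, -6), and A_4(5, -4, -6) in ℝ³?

The four points are coplanar iff the 3×3 determinant with rows A_1A_2, A_1A_3, A_1A_4 is zero.
Rows: (6, 2, 4), (1, -1, 2), (3, 0, 2).
Expanding along the first row: (6)(-2) − (2)(-4) + (4)(3) = 8.
Nonzero ⇒ not coplanar.

No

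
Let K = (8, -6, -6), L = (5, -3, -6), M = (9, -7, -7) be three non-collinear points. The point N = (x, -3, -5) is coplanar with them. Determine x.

The plane through K, L, M has equation −3x − 3y = -6.
Substituting N: (-3)x + (9) = -6, so x = 5.

5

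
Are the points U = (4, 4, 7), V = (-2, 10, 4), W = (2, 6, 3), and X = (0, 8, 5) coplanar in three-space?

Yes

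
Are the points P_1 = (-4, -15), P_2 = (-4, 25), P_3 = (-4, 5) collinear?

Yes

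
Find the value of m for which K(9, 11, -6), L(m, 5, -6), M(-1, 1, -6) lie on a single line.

3

Direction KM = (-10, -10, 0). From the y-coordinate of L, the parameter along the line is τ = (5 − 11)/(-10) = 3/5.
Then m = 9 + 3/5·(-10) = 3.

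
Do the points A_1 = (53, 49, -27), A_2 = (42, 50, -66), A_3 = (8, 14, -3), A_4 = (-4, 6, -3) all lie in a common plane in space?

The four points are coplanar iff the 3×3 determinant with rows A_1A_2, A_1A_3, A_1A_4 is zero.
Rows: (-11, 1, -39), (-45, -35, 24), (-57, -43, 24).
Expanding along the first row: (-11)(192) − (1)(288) + (-39)(-60) = -60.
Nonzero ⇒ not coplanar.

No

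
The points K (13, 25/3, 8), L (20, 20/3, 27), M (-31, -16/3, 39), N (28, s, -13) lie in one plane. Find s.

44/3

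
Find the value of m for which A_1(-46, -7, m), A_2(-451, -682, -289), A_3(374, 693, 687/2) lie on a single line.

43/2

Direction A_2A_3 = (825, 1375, 1265/2). From the x-coordinate of A_1, the parameter along the line is τ = (-46 − (-451))/825 = 27/55.
Then m = (-289) + 27/55·(1265/2) = 43/2.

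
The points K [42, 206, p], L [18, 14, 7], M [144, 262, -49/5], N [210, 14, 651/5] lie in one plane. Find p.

-266/5

The points are coplanar iff KL · (KM × KN) = 0.
Expanding, this is linear in p: (47616)p + (12665856/5) = 0.
So p = -266/5.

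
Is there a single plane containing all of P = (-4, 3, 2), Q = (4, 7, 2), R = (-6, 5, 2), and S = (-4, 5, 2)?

Yes

The four points are coplanar iff the 3×3 determinant with rows PQ, PR, PS is zero.
Rows: (8, 4, 0), (-2, 2, 0), (0, 2, 0).
Expanding along the first row: (8)(0) − (4)(0) + (0)(-4) = 0.
Zero determinant ⇒ coplanar.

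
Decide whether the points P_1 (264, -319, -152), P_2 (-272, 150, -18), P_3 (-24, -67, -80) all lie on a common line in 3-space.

P_1P_2 = (-536, 469, 134), P_1P_3 = (-288, 252, 72).
Each component of P_1P_3 is 36/67 times the corresponding component of P_1P_2, so P_1P_3 = 36/67·P_1P_2 and the points are collinear.

Yes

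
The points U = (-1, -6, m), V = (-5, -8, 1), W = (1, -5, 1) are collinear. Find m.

1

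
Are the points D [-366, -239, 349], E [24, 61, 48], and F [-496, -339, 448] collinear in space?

No

DE = (390, 300, -301), DF = (-130, -100, 99).
Comparing components 2 and 3: (300)(99) − (-301)(-100) = -400 ≠ 0, so DE and DF are not parallel and the points are not collinear.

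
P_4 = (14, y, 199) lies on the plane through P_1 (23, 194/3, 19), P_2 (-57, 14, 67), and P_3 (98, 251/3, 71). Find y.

23/3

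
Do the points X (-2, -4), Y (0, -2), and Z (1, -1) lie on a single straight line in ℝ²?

XY = (2, 2), XZ = (3, 3).
det[XY; XZ] = (2)(3) − (2)(3) = 0.
The determinant is zero, so the points are collinear.

Yes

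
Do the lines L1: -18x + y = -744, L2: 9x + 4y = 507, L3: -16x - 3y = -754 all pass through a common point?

Intersecting L1 and L2: solving the 2×2 system gives (x, y) = (43, 30).
Substitute into L3: (-16)(43) + (-3)(30) = -778.
But L3 requires -754 ≠ -778, so the three lines have no common point.

No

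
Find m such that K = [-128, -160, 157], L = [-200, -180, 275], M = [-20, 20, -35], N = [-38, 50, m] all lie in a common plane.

-9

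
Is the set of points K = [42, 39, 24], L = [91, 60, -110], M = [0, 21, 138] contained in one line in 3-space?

KL = (49, 21, -134), KM = (-42, -18, 114).
Comparing components 2 and 3: (21)(114) − (-134)(-18) = -18 ≠ 0, so KL and KM are not parallel and the points are not collinear.

No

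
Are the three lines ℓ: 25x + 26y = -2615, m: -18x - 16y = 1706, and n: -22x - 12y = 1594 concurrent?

Yes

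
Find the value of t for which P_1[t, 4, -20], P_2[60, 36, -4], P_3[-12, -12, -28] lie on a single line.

Direction P_2P_3 = (-72, -48, -24). From the y-coordinate of P_1, the parameter along the line is τ = (4 − 36)/(-48) = 2/3.
Then t = 60 + 2/3·(-72) = 12.

12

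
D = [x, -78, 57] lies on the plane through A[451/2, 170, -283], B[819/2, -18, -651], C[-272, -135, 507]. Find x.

-11/2

Coplanarity requires AB · (AC × AD) = 0.
AB = (184, -188, -368), AC = (-995/2, -305, 790); the triple product is linear in x with coefficient -260760 and constant term -1434180.
Setting it to zero: x = -11/2.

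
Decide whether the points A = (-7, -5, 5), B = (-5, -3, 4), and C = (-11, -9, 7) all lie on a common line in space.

AB = (2, 2, -1), AC = (-4, -4, 2).
Each component of AC is -2 times the corresponding component of AB, so AC = -2·AB and the points are collinear.

Yes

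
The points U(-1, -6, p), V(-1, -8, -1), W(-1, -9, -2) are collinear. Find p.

1

Direction VW = (0, -1, -1). From the y-coordinate of U, the parameter along the line is τ = (-6 − (-8))/(-1) = -2.
Then p = (-1) + (-2)·(-1) = 1.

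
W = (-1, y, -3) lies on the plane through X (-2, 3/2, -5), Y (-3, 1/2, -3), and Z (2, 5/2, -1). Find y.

3/2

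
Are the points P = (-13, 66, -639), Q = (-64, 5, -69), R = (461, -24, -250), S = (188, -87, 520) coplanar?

With P as base: PQ = (-51, -61, 570), PR = (474, -90, 389), PS = (201, -153, 1159).
PR × PS = (-44793, -471177, -54432).
PQ · (PR × PS) = 0.
The scalar triple product vanishes, so the four points are coplanar.

Yes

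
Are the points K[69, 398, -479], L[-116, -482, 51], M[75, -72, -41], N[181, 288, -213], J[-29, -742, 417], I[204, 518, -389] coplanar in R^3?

Yes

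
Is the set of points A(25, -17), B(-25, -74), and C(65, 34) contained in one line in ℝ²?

AB = (-50, -57), AC = (40, 51).
Twice the signed area of △ABC is (-50)(51) − (-57)(40) = -270.
The area is nonzero, so the three points are not collinear.

No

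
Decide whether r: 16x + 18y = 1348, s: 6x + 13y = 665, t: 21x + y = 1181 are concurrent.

No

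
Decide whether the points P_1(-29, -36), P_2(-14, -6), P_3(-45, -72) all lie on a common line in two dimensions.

No

P_1P_2 = (15, 30), P_1P_3 = (-16, -36).
Twice the signed area of △P_1P_2P_3 is (15)(-36) − (30)(-16) = -60.
The area is nonzero, so the three points are not collinear.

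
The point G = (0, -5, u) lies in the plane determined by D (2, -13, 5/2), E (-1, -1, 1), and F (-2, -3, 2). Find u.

The plane through D, E, F has equation 9x + (9/2)y + 18z = 9/2.
Substituting G: (18)u + (-45/2) = 9/2, so u = 3/2.

3/2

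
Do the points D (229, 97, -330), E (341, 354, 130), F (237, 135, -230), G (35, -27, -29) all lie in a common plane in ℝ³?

A normal to the plane through D, E, F is n = DE × DF = (8220, -7520, 2200).
The plane has equation n·P = 426940. For G: n·G = 426940.
Equal, so G lies in the plane and all four are coplanar.

Yes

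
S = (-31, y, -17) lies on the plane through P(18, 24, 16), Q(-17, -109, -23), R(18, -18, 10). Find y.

-11

The plane through P, Q, R has equation −840x − 210y + 1470z = 3360.
Substituting S: (-210)y + (1050) = 3360, so y = -11.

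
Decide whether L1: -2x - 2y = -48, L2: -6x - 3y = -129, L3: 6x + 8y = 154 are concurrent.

Intersecting L1 and L2: solving the 2×2 system gives (x, y) = (19, 5).
Substitute into L3: (6)(19) + (8)(5) = 154.
This equals 154, so (19, 5) lies on all three lines and they are concurrent.

Yes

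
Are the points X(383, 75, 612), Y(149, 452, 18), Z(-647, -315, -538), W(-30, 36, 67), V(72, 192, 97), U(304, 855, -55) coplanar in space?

Yes

The plane through X, Y, Z has normal n = XY × XZ = (-665210, 342720, 479570) and equation n·P = 64425410.
Checking the remaining points: n·W = 64425410, n·V = 64425410, n·U = 64425410.
All equal 64425410, so all 6 points lie in one plane.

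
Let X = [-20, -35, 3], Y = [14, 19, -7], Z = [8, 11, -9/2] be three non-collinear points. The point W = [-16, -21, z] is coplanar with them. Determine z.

11/2

Coplanarity requires XY · (XZ × XW) = 0.
XY = (34, 54, -10), XZ = (28, 46, -15/2); the triple product is linear in z with coefficient 52 and constant term -286.
Setting it to zero: z = 11/2.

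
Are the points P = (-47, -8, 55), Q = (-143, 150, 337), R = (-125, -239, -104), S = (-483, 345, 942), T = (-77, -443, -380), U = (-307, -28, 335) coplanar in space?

Yes

The plane through P, Q, R has normal n = PQ × PR = (40020, -37260, 34500) and equation n·X = 314640.
Checking the remaining points: n·S = 314640, n·T = 314640, n·U = 314640.
All equal 314640, so all 6 points lie in one plane.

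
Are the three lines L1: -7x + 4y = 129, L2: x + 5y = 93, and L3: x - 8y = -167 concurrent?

Yes

Lines aᵢx + bᵢy = cᵢ with pairwise distinct directions are concurrent exactly when det[aᵢ bᵢ cᵢ] = 0.
Here the determinant is 0.
It vanishes, so the lines are concurrent at (-7, 20).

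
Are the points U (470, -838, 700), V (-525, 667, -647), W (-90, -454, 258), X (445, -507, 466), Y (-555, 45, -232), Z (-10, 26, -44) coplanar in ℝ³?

Yes

The plane through U, V, W has normal n = UV × UW = (-147962, 314530, 460720) and equation n·P = -10614280.
Checking the remaining points: n·X = -10614280, n·Y = -10614280, n·Z = -10614280.
All equal -10614280, so all 6 points lie in one plane.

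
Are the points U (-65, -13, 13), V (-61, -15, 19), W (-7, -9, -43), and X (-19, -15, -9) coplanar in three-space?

Yes

A normal to the plane through U, V, W is n = UV × UW = (88, 572, 132).
The plane has equation n·P = -11440. For X: n·X = -11440.
Equal, so X lies in the plane and all four are coplanar.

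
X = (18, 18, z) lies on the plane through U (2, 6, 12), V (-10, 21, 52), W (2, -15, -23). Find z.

12

The plane through U, V, W has equation 315x − 420y + 252z = 1134.
Substituting X: (252)z + (-1890) = 1134, so z = 12.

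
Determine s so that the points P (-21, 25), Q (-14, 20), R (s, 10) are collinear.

The three points are collinear iff det[PQ; PR] = 0.
This determinant is linear in s: (5)s + (0) = 0, so s = 0.

0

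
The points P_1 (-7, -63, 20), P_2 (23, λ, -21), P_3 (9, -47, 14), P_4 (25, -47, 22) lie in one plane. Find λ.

1

The points are coplanar iff P_1P_2 · (P_1P_3 × P_1P_4) = 0.
Expanding, this is linear in λ: (-224)λ + (224) = 0.
So λ = 1.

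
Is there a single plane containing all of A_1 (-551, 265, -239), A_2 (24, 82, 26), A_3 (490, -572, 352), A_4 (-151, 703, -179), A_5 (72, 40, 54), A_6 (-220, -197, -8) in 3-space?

The plane through A_1, A_2, A_3 has normal n = A_1A_2 × A_1A_3 = (113652, -63960, -290772) and equation n·P = -10077144.
Checking the remaining points: n·A_4 = -10077144, n·A_5 = -10077144, n·A_6 = -10077144.
All equal -10077144, so all 6 points lie in one plane.

Yes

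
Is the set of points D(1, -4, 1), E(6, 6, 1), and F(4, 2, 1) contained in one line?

Yes

DE = (5, 10, 0), DF = (3, 6, 0).
DE × DF = (0, 0, 0).
The cross product vanishes, so the three points are collinear.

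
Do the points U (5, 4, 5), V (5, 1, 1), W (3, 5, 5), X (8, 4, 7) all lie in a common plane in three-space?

Yes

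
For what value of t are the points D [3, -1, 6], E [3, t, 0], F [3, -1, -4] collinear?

Collinearity requires DE × DF = 0; each component is linear in t.
The x-component gives (-10)t + (-10) = 0, so t = -1.
The remaining components then also vanish.

-1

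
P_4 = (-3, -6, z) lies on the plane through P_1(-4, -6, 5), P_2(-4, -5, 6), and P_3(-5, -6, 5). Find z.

A normal to the plane is n = P_1P_2 × P_1P_3 = (0, -1, 1).
P_4 lies in the plane iff n · P_1P_4 = 0.
This gives (1)z + (-5) = 0, so z = 5.

5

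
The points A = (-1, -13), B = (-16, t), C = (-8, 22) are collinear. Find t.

The three points are collinear iff det[AB; AC] = 0.
This determinant is linear in t: (7)t + (-434) = 0, so t = 62.

62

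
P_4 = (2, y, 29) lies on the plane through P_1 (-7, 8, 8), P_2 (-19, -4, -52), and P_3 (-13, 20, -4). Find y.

The plane through P_1, P_2, P_3 has equation 864x + 216y − 216z = -6048.
Substituting P_4: (216)y + (-4536) = -6048, so y = -7.

-7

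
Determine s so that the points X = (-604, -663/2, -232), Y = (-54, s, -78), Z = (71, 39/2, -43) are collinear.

Collinearity requires XY × XZ = 0; each component is linear in s.
The x-component gives (189)s + (17199/2) = 0, so s = -91/2.
The remaining components then also vanish.

-91/2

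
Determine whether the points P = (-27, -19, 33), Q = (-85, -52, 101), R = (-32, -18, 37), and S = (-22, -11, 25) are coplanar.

No

With P as base: PQ = (-58, -33, 68), PR = (-5, 1, 4), PS = (5, 8, -8).
PR × PS = (-40, -20, -45).
PQ · (PR × PS) = -80.
Since -80 ≠ 0, the four points are not coplanar.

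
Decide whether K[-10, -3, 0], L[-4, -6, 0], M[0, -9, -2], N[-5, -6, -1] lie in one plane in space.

The four points are coplanar iff the 3×3 determinant with rows KL, KM, KN is zero.
Rows: (6, -3, 0), (10, -6, -2), (5, -3, -1).
Expanding along the first row: (6)(0) − (-3)(0) + (0)(0) = 0.
Zero determinant ⇒ coplanar.

Yes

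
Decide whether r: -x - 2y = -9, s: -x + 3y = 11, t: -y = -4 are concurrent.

Yes

Lines aᵢx + bᵢy = cᵢ with pairwise distinct directions are concurrent exactly when det[aᵢ bᵢ cᵢ] = 0.
Here the determinant is 0.
It vanishes, so the lines are concurrent at (1, 4).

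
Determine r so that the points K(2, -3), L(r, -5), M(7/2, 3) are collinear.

3/2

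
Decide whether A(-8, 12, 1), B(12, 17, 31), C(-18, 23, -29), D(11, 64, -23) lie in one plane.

Yes

With A as base: AB = (20, 5, 30), AC = (-10, 11, -30), AD = (19, 52, -24).
AC × AD = (1296, -810, -729).
AB · (AC × AD) = 0.
The scalar triple product vanishes, so the four points are coplanar.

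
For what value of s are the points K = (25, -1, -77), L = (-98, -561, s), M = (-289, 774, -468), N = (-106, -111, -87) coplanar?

75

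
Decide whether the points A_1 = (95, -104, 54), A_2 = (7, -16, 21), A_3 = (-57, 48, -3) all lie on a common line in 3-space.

Yes

A_1A_2 = (-88, 88, -33), A_1A_3 = (-152, 152, -57).
A_1A_2 × A_1A_3 = (0, 0, 0).
The cross product vanishes, so the three points are collinear.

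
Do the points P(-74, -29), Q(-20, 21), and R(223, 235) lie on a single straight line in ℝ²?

No

PQ = (54, 50), PR = (297, 264).
det[PQ; PR] = (54)(264) − (50)(297) = -594.
The determinant is nonzero, so they are not collinear.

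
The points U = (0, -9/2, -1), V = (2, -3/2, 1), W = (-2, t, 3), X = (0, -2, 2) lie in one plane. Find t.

-5/2

Coplanarity ⇔ det[UV; UW; UX] = 0.
Expanding, this is linear in t: (6)t + (15) = 0.
So t = -5/2.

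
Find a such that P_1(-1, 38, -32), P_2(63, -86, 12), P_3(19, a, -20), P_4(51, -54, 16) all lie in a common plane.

Coplanarity ⇔ det[P_1P_2; P_1P_3; P_1P_4] = 0.
Expanding, this is linear in a: (784)a + (1568) = 0.
So a = -2.

-2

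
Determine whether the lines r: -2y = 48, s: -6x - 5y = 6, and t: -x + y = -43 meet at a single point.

Yes

Intersecting r and s: solving the 2×2 system gives (x, y) = (19, -24).
Substitute into t: (-1)(19) + (1)(-24) = -43.
This equals -43, so (19, -24) lies on all three lines and they are concurrent.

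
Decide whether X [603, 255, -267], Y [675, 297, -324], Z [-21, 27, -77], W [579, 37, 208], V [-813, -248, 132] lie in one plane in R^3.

Yes

The plane through X, Y, Z has normal n = XY × XZ = (-5016, 21888, 9792) and equation n·P = -57672.
Checking the remaining points: n·W = -57672, n·V = -57672.
All equal -57672, so all 5 points lie in one plane.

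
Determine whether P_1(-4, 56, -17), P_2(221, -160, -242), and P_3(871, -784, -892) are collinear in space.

P_1P_2 = (225, -216, -225), P_1P_3 = (875, -840, -875).
P_1P_2 × P_1P_3 = (0, 0, 0).
The cross product vanishes, so the three points are collinear.

Yes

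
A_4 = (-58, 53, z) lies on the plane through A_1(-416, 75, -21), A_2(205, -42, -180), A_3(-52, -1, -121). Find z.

A normal to the plane is n = A_1A_2 × A_1A_3 = (-384, 4224, -4608).
A_4 lies in the plane iff n · A_1A_4 = 0.
This gives (-4608)z + (-327168) = 0, so z = -71.

-71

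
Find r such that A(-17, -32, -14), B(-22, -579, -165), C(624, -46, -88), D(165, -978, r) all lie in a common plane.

-296

Coplanarity ⇔ det[AB; AC; AD] = 0.
Expanding, this is linear in r: (350697)r + (103806312) = 0.
So r = -296.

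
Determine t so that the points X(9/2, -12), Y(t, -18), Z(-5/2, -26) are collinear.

Collinearity: (Y − X) must be parallel to (Z − X) = (-7, -14).
Cross-multiplying the components: (t − 9/2)·(-14) = (-6)·(-7).
Solving gives t = 3/2.

3/2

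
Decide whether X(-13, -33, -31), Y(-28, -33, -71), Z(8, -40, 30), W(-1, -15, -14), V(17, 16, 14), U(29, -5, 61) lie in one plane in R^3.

No

The plane through X, Y, Z has normal n = XY × XZ = (-280, 75, 105) and equation n·P = -2090.
Checking the remaining points: n·W = -2315, n·V = -2090, n·U = -2090.
Since n·W = -2315 ≠ -2090, W is off the plane and the points are not all coplanar.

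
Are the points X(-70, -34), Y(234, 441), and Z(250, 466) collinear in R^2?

Yes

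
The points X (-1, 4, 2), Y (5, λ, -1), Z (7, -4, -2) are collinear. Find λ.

-2

Collinearity requires XY × XZ = 0; each component is linear in λ.
The x-component gives (-4)λ + (-8) = 0, so λ = -2.
The remaining components then also vanish.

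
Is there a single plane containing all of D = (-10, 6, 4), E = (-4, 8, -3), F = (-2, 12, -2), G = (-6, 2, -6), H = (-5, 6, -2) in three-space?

No

The plane through D, E, F has normal n = DE × DF = (30, -20, 20) and equation n·P = -340.
Checking the remaining points: n·G = -340, n·H = -310.
Since n·H = -310 ≠ -340, H is off the plane and the points are not all coplanar.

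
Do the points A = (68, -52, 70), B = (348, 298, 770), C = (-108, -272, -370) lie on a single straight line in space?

AB = (280, 350, 700), AC = (-176, -220, -440).
AB × AC = (0, 0, 0).
The cross product vanishes, so the three points are collinear.

Yes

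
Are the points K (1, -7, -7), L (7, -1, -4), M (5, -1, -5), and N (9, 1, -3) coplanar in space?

Yes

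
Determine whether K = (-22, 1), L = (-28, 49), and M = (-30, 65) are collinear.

Yes

KL = (-6, 48), KM = (-8, 64).
Checking proportionality: KM = 4/3·KL, so the vectors are parallel and the points are collinear.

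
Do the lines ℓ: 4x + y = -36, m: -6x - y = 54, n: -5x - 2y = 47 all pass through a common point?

No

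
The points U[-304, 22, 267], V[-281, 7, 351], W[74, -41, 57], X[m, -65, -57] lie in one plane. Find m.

235

Coplanarity ⇔ det[UV; UW; UX] = 0.
Expanding, this is linear in m: (8442)m + (-1983870) = 0.
So m = 235.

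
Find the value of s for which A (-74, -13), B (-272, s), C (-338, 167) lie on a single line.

Collinearity: (B − A) must be parallel to (C − A) = (-264, 180).
Cross-multiplying the components: (s − (-13))·(-264) = (-198)·(180).
Solving gives s = 122.

122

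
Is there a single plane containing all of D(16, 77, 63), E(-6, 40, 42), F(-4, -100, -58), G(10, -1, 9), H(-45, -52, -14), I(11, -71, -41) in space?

The plane through D, E, F has normal n = DE × DF = (760, -2242, 3154) and equation n·P = 38228.
Checking the remaining points: n·G = 38228, n·H = 38228, n·I = 38228.
All equal 38228, so all 6 points lie in one plane.

Yes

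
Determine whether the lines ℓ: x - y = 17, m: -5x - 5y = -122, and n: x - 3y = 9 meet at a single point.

Intersecting ℓ and m: solving the 2×2 system gives (x, y) = (207/10, 37/10).
Substitute into n: (1)(207/10) + (-3)(37/10) = 48/5.
But n requires 9 ≠ 48/5, so the three lines have no common point.

No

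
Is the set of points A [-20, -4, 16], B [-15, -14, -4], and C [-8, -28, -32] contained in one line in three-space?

AB = (5, -10, -20), AC = (12, -24, -48).
Each component of AC is 12/5 times the corresponding component of AB, so AC = 12/5·AB and the points are collinear.

Yes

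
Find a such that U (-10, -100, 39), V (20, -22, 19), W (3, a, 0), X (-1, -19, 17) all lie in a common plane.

The points are coplanar iff UV · (UW × UX) = 0.
Expanding, this is linear in a: (-480)a + (20640) = 0.
So a = 43.

43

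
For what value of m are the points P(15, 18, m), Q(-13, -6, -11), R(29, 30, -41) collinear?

Direction QR = (42, 36, -30). From the x-coordinate of P, the parameter along the line is τ = (15 − (-13))/42 = 2/3.
Then m = (-11) + 2/3·(-30) = -31.

-31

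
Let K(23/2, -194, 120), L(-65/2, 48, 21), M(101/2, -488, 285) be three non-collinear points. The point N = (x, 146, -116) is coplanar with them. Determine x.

Coplanarity requires KL · (KM × KN) = 0.
KL = (-44, 242, -99), KM = (39, -294, 165); the triple product is linear in x with coefficient 10824 and constant term 205656.
Setting it to zero: x = -19.

-19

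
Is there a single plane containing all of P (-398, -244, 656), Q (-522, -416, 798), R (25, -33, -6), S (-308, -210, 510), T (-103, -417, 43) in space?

Yes

The plane through P, Q, R has normal n = PQ × PR = (83902, -22022, 46592) and equation n·X = 2544724.
Checking the remaining points: n·S = 2544724, n·T = 2544724.
All equal 2544724, so all 5 points lie in one plane.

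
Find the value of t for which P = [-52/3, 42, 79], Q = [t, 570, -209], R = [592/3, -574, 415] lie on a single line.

-604/3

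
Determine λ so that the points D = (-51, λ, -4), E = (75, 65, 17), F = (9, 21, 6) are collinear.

-19

Direction EF = (-66, -44, -11). From the x-coordinate of D, the parameter along the line is τ = (-51 − 75)/(-66) = 21/11.
Then λ = 65 + 21/11·(-44) = -19.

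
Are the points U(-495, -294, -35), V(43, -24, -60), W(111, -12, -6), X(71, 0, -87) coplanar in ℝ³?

The four points are coplanar iff the 3×3 determinant with rows UV, UW, UX is zero.
Rows: (538, 270, -25), (606, 282, 29), (566, 294, -52).
Expanding along the first row: (538)(-23190) − (270)(-47926) + (-25)(18552) = 0.
Zero determinant ⇒ coplanar.

Yes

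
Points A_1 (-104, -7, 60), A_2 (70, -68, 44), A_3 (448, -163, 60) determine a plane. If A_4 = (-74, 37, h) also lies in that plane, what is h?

The plane through A_1, A_2, A_3 has equation −2496x − 8832y + 6528z = 713088.
Substituting A_4: (6528)h + (-142080) = 713088, so h = 131.

131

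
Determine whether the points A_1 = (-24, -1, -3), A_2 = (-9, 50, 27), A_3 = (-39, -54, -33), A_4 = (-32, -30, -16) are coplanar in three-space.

No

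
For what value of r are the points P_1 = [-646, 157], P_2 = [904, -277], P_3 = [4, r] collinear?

-25

Collinearity: (P_3 − P_1) must be parallel to (P_2 − P_1) = (1550, -434).
Cross-multiplying the components: (r − 157)·(1550) = (650)·(-434).
Solving gives r = -25.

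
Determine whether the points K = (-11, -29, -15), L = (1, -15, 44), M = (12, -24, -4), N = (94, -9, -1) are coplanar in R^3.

No

With K as base: KL = (12, 14, 59), KM = (23, 5, 11), KN = (105, 20, 14).
KM × KN = (-150, 833, -65).
KL · (KM × KN) = 6027.
Since 6027 ≠ 0, the four points are not coplanar.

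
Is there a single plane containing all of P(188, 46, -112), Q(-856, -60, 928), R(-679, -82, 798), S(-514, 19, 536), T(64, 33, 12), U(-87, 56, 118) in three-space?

The plane through P, Q, R has normal n = PQ × PR = (36660, 48360, 41730) and equation n·X = 4442880.
Checking the remaining points: n·S = 4442880, n·T = 4442880, n·U = 4442880.
All equal 4442880, so all 6 points lie in one plane.

Yes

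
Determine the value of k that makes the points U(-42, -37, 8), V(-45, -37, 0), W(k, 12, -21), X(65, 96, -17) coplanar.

-10

The points are coplanar iff UV · (UW × UX) = 0.
Expanding, this is linear in k: (-1064)k + (-10640) = 0.
So k = -10.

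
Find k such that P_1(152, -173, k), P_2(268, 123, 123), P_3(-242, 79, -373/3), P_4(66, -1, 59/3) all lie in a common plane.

Coplanarity ⇔ det[P_1P_2; P_1P_3; P_1P_4] = 0.
Expanding, this is linear in k: (-54352)k + (8533264/3) = 0.
So k = 157/3.

157/3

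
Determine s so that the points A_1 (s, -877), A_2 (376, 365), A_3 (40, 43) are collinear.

The three points are collinear iff det[A_1A_2; A_1A_3] = 0.
This determinant is linear in s: (322)s + (296240) = 0, so s = -920.

-920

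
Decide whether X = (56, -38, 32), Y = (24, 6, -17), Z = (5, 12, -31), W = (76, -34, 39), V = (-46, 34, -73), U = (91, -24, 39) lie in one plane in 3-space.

Yes

The plane through X, Y, Z has normal n = XY × XZ = (-322, 483, 644) and equation n·P = -15778.
Checking the remaining points: n·W = -15778, n·V = -15778, n·U = -15778.
All equal -15778, so all 6 points lie in one plane.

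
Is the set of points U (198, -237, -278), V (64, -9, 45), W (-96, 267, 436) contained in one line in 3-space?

No

UV = (-134, 228, 323), UW = (-294, 504, 714).
Comparing components 3 and 1: (323)(-294) − (-134)(714) = 714 ≠ 0, so UV and UW are not parallel and the points are not collinear.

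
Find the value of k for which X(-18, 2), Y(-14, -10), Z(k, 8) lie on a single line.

-20

Collinearity: (Z − X) must be parallel to (Y − X) = (4, -12).
Cross-multiplying the components: (k − (-18))·(-12) = (6)·(4).
Solving gives k = -20.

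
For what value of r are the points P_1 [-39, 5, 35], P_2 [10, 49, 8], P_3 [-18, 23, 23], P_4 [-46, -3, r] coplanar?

The points are coplanar iff P_1P_2 · (P_1P_3 × P_1P_4) = 0.
Expanding, this is linear in r: (-42)r + (1596) = 0.
So r = 38.

38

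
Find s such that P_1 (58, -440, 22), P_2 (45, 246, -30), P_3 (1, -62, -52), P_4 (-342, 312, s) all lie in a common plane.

Normal to plane P_1P_2P_3: n = (-31108, 2002, 34188); plane equation n·P = -1933008.
Requiring n·P_4 = -1933008: (34188)s + (11263560) = -1933008.
So s = -386.

-386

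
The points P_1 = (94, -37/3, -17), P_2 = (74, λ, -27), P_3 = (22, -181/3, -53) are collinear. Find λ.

Direction P_1P_3 = (-72, -48, -36). From the x-coordinate of P_2, the parameter along the line is τ = (74 − 94)/(-72) = 5/18.
Then λ = (-37/3) + 5/18·(-48) = -77/3.

-77/3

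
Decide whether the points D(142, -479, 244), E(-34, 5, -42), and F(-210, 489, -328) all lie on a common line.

DE = (-176, 484, -286), DF = (-352, 968, -572).
DE × DF = (0, 0, 0).
The cross product vanishes, so the three points are collinear.

Yes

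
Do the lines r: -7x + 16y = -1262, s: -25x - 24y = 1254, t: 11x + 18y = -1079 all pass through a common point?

The three lines meet at one point iff the augmented coefficient matrix [aᵢ bᵢ cᵢ] has rank < 3, i.e. its determinant vanishes.
Here the determinant is 568.
Nonzero, so no common point exists.

No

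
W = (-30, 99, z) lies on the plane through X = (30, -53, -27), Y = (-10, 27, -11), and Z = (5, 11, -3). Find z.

A normal to the plane is n = XY × XZ = (896, 560, -560).
W lies in the plane iff n · XW = 0.
This gives (-560)z + (16240) = 0, so z = 29.

29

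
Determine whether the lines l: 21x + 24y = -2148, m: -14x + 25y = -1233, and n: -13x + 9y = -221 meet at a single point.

Yes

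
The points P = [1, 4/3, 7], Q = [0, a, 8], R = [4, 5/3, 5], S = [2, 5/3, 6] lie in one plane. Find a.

Normal to plane PRS: n = (1/3, 1, 2/3); plane equation n·X = 19/3.
Requiring n·Q = 19/3: (1)a + (16/3) = 19/3.
So a = 1.

1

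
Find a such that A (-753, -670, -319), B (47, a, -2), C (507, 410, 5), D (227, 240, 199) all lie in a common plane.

45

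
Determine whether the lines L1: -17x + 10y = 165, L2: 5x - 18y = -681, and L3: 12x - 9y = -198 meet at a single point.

Lines aᵢx + bᵢy = cᵢ with pairwise distinct directions are concurrent exactly when det[aᵢ bᵢ cᵢ] = 0.
Here the determinant is 0.
It vanishes, so the lines are concurrent at (15, 42).

Yes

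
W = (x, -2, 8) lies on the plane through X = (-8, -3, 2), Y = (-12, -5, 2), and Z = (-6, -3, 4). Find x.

0

The plane through X, Y, Z has equation −4x + 8y + 4z = 16.
Substituting W: (-4)x + (16) = 16, so x = 0.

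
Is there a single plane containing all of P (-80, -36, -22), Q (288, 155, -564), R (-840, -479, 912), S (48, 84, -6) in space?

Yes

A normal to the plane through P, Q, R is n = PQ × PR = (-61712, 68208, -17864).
The plane has equation n·X = 2874480. For S: n·S = 2874480.
Equal, so S lies in the plane and all four are coplanar.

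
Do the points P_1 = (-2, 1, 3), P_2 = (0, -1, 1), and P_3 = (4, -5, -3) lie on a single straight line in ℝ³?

P_1P_2 = (2, -2, -2), P_1P_3 = (6, -6, -6).
Each component of P_1P_3 is 3 times the corresponding component of P_1P_2, so P_1P_3 = 3·P_1P_2 and the points are collinear.

Yes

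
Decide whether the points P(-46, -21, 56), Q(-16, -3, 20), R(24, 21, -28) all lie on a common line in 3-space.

Yes

PQ = (30, 18, -36), PR = (70, 42, -84).
Each component of PR is 7/3 times the corresponding component of PQ, so PR = 7/3·PQ and the points are collinear.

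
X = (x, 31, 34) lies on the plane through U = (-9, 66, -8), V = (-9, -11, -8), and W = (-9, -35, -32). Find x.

-9

The plane through U, V, W has equation 1848x = -16632.
Substituting X: (1848)x + (0) = -16632, so x = -9.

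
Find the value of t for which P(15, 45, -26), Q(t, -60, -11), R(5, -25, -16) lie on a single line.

Collinearity requires PQ × PR = 0; each component is linear in t.
The y-component gives (-10)t + (0) = 0, so t = 0.
The remaining components then also vanish.

0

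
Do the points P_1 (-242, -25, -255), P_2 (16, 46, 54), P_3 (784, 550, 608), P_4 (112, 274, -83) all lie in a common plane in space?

With P_1 as base: P_1P_2 = (258, 71, 309), P_1P_3 = (1026, 575, 863), P_1P_4 = (354, 299, 172).
P_1P_3 × P_1P_4 = (-159137, 129030, 103224).
P_1P_2 · (P_1P_3 × P_1P_4) = 0.
The scalar triple product vanishes, so the four points are coplanar.

Yes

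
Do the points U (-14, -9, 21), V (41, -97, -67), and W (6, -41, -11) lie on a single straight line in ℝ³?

UV = (55, -88, -88), UW = (20, -32, -32).
Each component of UW is 4/11 times the corresponding component of UV, so UW = 4/11·UV and the points are collinear.

Yes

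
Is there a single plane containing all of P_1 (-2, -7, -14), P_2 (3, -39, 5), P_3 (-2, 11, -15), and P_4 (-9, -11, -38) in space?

The four points are coplanar iff the 3×3 determinant with rows P_1P_2, P_1P_3, P_1P_4 is zero.
Rows: (5, -32, 19), (0, 18, -1), (-7, -4, -24).
Expanding along the first row: (5)(-436) − (-32)(-7) + (19)(126) = -10.
Nonzero ⇒ not coplanar.

No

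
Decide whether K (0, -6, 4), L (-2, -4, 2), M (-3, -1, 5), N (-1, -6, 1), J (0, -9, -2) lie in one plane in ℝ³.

The plane through K, L, M has normal n = KL × KM = (12, 8, -4) and equation n·P = -64.
Checking the remaining points: n·N = -64, n·J = -64.
All equal -64, so all 5 points lie in one plane.

Yes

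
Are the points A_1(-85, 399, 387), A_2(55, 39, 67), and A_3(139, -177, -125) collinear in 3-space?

A_1A_2 = (140, -360, -320), A_1A_3 = (224, -576, -512).
A_1A_2 × A_1A_3 = (0, 0, 0).
The cross product vanishes, so the three points are collinear.

Yes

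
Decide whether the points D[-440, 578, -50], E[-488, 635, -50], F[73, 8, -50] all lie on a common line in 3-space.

No

DE = (-48, 57, 0), DF = (513, -570, 0).
DE × DF = (0, 0, -1881).
The cross product is nonzero, so the points do not lie on one line.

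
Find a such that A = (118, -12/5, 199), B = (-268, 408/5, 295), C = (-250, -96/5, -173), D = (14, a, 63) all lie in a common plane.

Normal to plane ABC: n = (-148176/5, -178920, 186984/5); plane equation n·P = 21872088/5.
Requiring n·D = 21872088/5: (-178920)a + (9705528/5) = 21872088/5.
So a = -68/5.

-68/5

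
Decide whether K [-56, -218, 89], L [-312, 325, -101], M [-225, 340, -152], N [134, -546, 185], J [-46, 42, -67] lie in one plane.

The plane through K, L, M has normal n = KL × KM = (-24843, -29586, -51081) and equation n·P = 3294747.
Checking the remaining points: n·N = 3375009, n·J = 3322593.
Since n·N = 3375009 ≠ 3294747, N is off the plane and the points are not all coplanar.

No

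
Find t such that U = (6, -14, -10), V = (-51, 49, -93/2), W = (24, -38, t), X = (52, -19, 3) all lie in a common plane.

3

Normal to plane UVX: n = (1273/2, -938, -2613); plane equation n·P = 43081.
Requiring n·W = 43081: (-2613)t + (50920) = 43081.
So t = 3.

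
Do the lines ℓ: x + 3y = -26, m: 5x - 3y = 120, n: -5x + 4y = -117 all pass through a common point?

No

Intersecting ℓ and m: solving the 2×2 system gives (x, y) = (47/3, -125/9).
Substitute into n: (-5)(47/3) + (4)(-125/9) = -1205/9.
But n requires -117 ≠ -1205/9, so the three lines have no common point.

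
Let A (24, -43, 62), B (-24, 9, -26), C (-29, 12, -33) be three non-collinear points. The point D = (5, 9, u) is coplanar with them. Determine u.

A normal to the plane is n = AB × AC = (-100, 104, 116).
D lies in the plane iff n · AD = 0.
This gives (116)u + (116) = 0, so u = -1.

-1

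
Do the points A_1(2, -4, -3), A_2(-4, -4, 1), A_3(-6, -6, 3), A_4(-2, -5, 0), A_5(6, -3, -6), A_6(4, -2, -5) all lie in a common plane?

Yes

The plane through A_1, A_2, A_3 has normal n = A_1A_2 × A_1A_3 = (8, 4, 12) and equation n·P = -36.
Checking the remaining points: n·A_4 = -36, n·A_5 = -36, n·A_6 = -36.
All equal -36, so all 6 points lie in one plane.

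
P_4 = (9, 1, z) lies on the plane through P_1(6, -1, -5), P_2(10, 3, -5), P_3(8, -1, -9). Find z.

A normal to the plane is n = P_1P_2 × P_1P_3 = (-16, 16, -8).
P_4 lies in the plane iff n · P_1P_4 = 0.
This gives (-8)z + (-56) = 0, so z = -7.

-7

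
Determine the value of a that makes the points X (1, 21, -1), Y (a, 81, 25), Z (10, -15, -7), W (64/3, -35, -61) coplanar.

-16

Coplanarity ⇔ det[XY; XZ; XW] = 0.
Expanding, this is linear in a: (1824)a + (29184) = 0.
So a = -16.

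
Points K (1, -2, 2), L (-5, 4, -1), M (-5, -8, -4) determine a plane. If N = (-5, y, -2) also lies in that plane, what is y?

0

The plane through K, L, M has equation −54x − 18y + 72z = 126.
Substituting N: (-18)y + (126) = 126, so y = 0.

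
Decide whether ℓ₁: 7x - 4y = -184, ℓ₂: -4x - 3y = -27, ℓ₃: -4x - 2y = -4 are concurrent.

No

Intersecting ℓ₁ and ℓ₂: solving the 2×2 system gives (x, y) = (-12, 25).
Substitute into ℓ₃: (-4)(-12) + (-2)(25) = -2.
But ℓ₃ requires -4 ≠ -2, so the three lines have no common point.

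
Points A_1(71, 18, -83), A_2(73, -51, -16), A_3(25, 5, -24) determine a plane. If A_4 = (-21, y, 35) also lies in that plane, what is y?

Coplanarity requires A_1A_2 · (A_1A_3 × A_1A_4) = 0.
A_1A_2 = (2, -69, 67), A_1A_3 = (-46, -13, 59); the triple product is linear in y with coefficient -3200 and constant term -25600.
Setting it to zero: y = -8.

-8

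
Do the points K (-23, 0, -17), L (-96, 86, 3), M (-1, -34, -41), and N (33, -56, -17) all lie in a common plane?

The four points are coplanar iff the 3×3 determinant with rows KL, KM, KN is zero.
Rows: (-73, 86, 20), (22, -34, -24), (56, -56, 0).
Expanding along the first row: (-73)(-1344) − (86)(1344) + (20)(672) = -4032.
Nonzero ⇒ not coplanar.

No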